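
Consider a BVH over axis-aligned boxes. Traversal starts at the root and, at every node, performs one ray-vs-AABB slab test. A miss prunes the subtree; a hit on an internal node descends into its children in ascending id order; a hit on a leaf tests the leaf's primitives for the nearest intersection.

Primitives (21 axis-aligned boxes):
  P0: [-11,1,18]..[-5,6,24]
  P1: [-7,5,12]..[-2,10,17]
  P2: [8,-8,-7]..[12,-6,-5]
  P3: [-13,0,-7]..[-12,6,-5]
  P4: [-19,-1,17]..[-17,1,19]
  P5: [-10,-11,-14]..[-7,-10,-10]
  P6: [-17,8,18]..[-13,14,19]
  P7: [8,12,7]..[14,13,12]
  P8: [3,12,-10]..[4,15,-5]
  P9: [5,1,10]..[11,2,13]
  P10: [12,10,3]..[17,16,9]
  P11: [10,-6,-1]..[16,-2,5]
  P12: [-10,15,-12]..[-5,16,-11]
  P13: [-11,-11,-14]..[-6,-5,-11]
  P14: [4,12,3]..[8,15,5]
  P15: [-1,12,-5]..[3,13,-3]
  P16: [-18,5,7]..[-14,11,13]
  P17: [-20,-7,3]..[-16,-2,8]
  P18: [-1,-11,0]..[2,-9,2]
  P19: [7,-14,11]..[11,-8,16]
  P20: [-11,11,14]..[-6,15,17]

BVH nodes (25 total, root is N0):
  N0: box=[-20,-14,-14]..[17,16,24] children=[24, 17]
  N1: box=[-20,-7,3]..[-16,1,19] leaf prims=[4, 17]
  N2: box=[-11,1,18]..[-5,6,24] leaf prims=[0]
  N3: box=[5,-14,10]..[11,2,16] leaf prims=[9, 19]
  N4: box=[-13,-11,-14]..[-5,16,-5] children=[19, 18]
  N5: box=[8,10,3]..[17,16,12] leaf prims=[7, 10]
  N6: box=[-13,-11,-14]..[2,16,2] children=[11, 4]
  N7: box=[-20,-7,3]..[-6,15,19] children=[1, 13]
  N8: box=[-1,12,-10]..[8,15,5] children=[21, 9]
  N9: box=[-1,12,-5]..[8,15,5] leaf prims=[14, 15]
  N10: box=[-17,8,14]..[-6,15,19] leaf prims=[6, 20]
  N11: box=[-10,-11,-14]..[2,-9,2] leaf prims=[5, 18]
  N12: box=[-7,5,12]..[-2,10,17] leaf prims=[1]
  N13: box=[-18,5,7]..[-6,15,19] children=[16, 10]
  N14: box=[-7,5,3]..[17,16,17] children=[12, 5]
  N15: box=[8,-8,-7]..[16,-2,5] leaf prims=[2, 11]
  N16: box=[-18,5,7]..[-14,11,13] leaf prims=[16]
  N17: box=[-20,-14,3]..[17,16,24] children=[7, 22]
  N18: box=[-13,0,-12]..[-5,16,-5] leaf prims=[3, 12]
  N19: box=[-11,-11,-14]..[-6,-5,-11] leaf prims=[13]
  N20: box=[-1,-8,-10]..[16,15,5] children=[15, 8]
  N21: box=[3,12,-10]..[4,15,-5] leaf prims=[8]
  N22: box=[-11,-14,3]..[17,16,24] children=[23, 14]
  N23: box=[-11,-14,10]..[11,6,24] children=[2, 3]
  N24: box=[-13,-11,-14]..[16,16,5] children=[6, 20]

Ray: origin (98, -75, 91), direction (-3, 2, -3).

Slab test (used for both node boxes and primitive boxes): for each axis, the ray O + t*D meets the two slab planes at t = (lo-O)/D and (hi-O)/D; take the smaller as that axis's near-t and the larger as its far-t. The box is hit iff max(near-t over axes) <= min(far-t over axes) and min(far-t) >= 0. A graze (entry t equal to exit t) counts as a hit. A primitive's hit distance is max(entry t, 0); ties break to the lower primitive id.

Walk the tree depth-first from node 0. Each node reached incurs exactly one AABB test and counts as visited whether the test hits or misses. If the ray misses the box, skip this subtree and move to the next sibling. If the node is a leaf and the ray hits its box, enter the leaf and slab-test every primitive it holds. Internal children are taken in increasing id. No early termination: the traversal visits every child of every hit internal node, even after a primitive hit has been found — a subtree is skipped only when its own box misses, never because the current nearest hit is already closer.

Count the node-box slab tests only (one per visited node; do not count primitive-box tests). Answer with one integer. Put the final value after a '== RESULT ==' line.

Walk:
N0 x:[27,118/3] y:[61/2,91/2] z:[67/3,35] -> hit [61/2,35], descend [17, 24]
  N17 x:[27,118/3] y:[61/2,91/2] z:[67/3,88/3] -> miss, prune
  N24 x:[82/3,37] y:[32,91/2] z:[86/3,35] -> hit [32,35], descend [6, 20]
    N6 x:[32,37] y:[32,91/2] z:[89/3,35] -> hit [32,35], descend [4, 11]
      N4 x:[103/3,37] y:[32,91/2] z:[32,35] -> hit [103/3,35], descend [18, 19]
        N18 x:[103/3,37] y:[75/2,91/2] z:[32,103/3] -> miss, prune
        N19 x:[104/3,109/3] y:[32,35] z:[34,35] -> hit [104/3,35] leaf, test {P13@t=104/3}
      N11 x:[32,36] y:[32,33] z:[89/3,35] -> hit [32,33] leaf, test {P5(miss), P18(miss)}
    N20 x:[82/3,33] y:[67/2,45] z:[86/3,101/3] -> miss, prune

Summary -> nodes [0, 17, 24, 6, 4, 18, 19, 11, 20]; box-tests=9; leaf-entries=2; first=P13

== RESULT ==
9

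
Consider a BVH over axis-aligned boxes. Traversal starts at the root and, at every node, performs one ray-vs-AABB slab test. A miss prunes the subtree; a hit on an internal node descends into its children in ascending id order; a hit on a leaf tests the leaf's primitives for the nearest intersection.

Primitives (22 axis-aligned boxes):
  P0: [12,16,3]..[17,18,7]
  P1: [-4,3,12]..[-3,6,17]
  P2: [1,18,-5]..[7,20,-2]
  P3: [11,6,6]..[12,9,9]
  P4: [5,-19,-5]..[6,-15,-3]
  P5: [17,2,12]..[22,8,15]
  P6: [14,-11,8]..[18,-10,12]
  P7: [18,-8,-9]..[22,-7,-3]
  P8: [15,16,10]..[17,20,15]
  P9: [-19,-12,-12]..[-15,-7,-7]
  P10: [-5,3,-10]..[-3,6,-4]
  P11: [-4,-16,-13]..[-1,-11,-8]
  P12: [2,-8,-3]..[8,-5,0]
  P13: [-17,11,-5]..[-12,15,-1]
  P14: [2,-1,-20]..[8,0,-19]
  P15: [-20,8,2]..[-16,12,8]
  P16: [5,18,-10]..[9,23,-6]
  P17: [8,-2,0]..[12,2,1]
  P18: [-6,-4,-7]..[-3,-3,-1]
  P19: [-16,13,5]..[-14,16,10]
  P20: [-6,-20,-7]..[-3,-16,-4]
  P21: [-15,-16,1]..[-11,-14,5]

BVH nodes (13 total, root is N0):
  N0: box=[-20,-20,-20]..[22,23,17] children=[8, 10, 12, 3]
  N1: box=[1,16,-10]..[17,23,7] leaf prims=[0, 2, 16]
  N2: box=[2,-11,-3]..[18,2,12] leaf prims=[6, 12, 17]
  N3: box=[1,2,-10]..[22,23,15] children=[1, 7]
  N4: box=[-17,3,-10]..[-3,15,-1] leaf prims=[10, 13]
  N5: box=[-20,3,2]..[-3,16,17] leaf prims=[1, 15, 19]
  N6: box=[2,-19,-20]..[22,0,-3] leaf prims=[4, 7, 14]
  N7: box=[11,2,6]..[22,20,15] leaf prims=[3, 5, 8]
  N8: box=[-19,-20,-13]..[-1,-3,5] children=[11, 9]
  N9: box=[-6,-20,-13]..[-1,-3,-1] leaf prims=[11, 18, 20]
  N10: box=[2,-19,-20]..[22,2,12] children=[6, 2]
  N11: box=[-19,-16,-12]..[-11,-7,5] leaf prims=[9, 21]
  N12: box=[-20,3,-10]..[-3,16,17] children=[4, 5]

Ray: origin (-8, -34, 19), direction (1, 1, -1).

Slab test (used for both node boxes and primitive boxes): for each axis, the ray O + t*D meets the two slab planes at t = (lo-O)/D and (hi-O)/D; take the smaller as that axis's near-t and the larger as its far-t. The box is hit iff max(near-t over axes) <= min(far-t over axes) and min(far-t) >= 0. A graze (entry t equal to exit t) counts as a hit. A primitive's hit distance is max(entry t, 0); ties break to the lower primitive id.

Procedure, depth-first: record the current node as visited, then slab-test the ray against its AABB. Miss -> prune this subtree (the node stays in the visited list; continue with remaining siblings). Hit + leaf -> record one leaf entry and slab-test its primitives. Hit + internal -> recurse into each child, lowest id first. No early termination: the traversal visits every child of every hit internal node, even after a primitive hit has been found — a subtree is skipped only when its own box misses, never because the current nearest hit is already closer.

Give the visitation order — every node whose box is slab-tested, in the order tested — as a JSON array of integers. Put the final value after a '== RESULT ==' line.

Trace the traversal:
N0 x:[-12,30] y:[14,57] z:[2,39] -> hit [14,30], descend [3, 8, 10, 12]
  N3 x:[9,30] y:[36,57] z:[4,29] -> miss, prune
  N8 x:[-11,7] y:[14,31] z:[14,32] -> miss, prune
  N10 x:[10,30] y:[15,36] z:[7,39] -> hit [15,30], descend [2, 6]
    N2 x:[10,26] y:[23,36] z:[7,22] -> miss, prune
    N6 x:[10,30] y:[15,34] z:[22,39] -> hit [22,30] leaf, test {P4(miss), P7@t=26, P14(miss)}
  N12 x:[-12,5] y:[37,50] z:[2,29] -> miss, prune

7 AABB tests over nodes [0, 3, 8, 10, 2, 6, 12]; 1 leaf entered; closest P7.

== RESULT ==
[0, 3, 8, 10, 2, 6, 12]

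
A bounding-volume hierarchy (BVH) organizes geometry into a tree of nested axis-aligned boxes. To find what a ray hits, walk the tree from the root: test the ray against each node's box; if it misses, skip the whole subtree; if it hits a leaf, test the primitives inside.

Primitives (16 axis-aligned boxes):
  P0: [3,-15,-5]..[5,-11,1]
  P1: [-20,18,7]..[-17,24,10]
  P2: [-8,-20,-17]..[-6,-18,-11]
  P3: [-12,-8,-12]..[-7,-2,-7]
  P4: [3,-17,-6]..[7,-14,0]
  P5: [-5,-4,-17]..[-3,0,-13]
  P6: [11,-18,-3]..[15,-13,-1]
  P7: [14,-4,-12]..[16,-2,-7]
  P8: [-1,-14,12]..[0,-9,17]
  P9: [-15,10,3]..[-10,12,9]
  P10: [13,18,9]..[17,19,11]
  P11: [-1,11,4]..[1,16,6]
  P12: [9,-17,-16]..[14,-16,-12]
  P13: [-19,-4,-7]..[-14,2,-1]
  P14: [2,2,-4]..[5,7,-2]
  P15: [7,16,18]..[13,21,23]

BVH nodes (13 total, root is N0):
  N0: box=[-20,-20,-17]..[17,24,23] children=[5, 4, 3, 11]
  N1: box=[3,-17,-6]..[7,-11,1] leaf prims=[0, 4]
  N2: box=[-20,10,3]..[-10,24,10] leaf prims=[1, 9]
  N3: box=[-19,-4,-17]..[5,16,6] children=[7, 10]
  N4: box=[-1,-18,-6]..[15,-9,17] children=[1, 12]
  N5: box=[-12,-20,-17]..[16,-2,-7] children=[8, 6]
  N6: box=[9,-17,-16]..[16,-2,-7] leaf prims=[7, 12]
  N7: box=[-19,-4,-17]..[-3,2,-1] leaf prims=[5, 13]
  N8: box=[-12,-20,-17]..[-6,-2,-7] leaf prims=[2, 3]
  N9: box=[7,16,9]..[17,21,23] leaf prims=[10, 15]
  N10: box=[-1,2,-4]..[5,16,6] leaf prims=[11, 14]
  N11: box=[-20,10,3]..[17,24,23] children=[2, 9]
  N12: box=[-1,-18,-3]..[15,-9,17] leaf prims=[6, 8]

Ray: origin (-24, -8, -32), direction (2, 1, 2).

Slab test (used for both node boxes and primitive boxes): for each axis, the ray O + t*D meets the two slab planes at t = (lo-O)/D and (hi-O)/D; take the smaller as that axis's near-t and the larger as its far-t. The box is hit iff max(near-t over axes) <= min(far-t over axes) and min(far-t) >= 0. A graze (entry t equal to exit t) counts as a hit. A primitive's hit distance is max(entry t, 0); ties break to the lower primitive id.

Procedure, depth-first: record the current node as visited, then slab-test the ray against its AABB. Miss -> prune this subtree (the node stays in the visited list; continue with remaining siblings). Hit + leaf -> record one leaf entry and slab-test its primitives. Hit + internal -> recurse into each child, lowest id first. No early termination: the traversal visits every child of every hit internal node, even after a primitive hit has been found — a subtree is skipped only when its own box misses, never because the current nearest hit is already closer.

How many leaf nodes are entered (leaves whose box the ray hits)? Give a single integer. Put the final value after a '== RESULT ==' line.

Trace the traversal:
N0 x:[2,41/2] y:[-12,32] z:[15/2,55/2] -> hit [15/2,41/2], descend [3, 4, 5, 11]
  N3 x:[5/2,29/2] y:[4,24] z:[15/2,19] -> hit [15/2,29/2], descend [7, 10]
    N7 x:[5/2,21/2] y:[4,10] z:[15/2,31/2] -> hit [15/2,10] leaf, test {P5(miss), P13(miss)}
    N10 x:[23/2,29/2] y:[10,24] z:[14,19] -> hit [14,29/2] leaf, test {P11(miss), P14@t=14}
  N4 x:[23/2,39/2] y:[-10,-1] z:[13,49/2] -> miss, prune
  N5 x:[6,20] y:[-12,6] z:[15/2,25/2] -> miss, prune
  N11 x:[2,41/2] y:[18,32] z:[35/2,55/2] -> hit [18,41/2], descend [2, 9]
    N2 x:[2,7] y:[18,32] z:[35/2,21] -> miss, prune
    N9 x:[31/2,41/2] y:[24,29] z:[41/2,55/2] -> miss, prune

9 AABB tests over nodes [0, 3, 7, 10, 4, 5, 11, 2, 9]; 2 leaves entered; closest P14.

== RESULT ==
2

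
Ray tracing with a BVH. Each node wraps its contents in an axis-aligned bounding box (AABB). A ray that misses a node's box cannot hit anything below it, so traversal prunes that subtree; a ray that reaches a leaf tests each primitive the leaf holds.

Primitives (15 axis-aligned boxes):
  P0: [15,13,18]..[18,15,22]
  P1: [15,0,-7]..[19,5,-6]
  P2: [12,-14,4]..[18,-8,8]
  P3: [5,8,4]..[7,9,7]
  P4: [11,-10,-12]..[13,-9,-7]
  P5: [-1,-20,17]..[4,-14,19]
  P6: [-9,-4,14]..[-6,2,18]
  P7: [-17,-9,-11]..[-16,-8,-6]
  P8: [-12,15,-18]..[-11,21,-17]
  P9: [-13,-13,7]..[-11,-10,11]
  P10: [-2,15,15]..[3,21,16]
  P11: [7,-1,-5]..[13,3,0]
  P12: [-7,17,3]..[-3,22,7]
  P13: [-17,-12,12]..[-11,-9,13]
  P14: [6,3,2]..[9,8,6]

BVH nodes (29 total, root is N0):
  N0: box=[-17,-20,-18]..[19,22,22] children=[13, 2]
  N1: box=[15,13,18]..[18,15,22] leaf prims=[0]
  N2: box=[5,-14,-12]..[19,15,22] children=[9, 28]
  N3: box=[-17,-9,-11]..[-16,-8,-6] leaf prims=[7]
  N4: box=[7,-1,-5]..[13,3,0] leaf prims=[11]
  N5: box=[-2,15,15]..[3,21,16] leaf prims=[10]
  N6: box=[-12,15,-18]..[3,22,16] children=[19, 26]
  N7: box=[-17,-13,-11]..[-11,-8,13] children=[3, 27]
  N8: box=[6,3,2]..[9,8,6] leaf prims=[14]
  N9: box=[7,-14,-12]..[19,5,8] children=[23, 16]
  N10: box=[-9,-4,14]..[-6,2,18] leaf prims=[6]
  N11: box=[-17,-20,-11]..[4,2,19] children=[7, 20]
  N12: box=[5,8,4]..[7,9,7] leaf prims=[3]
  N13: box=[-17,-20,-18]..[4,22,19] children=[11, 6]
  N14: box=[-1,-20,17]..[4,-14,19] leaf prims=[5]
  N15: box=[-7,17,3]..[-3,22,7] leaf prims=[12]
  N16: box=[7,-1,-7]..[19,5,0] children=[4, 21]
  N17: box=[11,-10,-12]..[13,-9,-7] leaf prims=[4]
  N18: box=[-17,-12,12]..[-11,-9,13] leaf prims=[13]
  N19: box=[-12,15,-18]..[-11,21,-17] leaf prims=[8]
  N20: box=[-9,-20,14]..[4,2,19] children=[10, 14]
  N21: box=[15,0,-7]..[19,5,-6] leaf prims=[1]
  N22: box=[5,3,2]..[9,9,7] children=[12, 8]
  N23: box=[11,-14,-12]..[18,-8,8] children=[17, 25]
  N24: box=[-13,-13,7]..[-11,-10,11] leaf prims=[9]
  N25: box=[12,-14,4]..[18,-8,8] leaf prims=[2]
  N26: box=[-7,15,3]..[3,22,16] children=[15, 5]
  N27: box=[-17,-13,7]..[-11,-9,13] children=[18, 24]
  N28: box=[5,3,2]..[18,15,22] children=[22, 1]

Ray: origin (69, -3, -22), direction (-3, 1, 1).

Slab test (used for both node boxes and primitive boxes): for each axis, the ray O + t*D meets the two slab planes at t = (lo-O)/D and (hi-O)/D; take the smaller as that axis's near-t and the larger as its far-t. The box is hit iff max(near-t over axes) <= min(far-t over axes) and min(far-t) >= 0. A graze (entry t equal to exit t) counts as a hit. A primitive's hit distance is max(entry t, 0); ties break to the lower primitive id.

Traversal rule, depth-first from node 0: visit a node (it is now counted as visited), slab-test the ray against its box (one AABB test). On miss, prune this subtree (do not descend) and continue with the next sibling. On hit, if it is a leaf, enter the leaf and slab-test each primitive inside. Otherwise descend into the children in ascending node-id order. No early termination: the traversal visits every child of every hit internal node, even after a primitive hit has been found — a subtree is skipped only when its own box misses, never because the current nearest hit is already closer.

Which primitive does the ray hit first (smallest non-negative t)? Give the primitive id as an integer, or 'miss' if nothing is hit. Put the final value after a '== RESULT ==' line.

Traverse from the root:
N0 x:[50/3,86/3] y:[-17,25] z:[4,44] -> hit [50/3,25], descend [2, 13]
  N2 x:[50/3,64/3] y:[-11,18] z:[10,44] -> hit [50/3,18], descend [9, 28]
    N9 x:[50/3,62/3] y:[-11,8] z:[10,30] -> miss, prune
    N28 x:[17,64/3] y:[6,18] z:[24,44] -> miss, prune
  N13 x:[65/3,86/3] y:[-17,25] z:[4,41] -> hit [65/3,25], descend [6, 11]
    N6 x:[22,27] y:[18,25] z:[4,38] -> hit [22,25], descend [19, 26]
      N19 x:[80/3,27] y:[18,24] z:[4,5] -> miss, prune
      N26 x:[22,76/3] y:[18,25] z:[25,38] -> hit [25,25], descend [5, 15]
        N5 x:[22,71/3] y:[18,24] z:[37,38] -> miss, prune
        N15 x:[24,76/3] y:[20,25] z:[25,29] -> hit [25,25] leaf, test {P12@t=25}
    N11 x:[65/3,86/3] y:[-17,5] z:[11,41] -> miss, prune

Visited [0, 2, 9, 28, 13, 6, 19, 26, 5, 15, 11]. Tests: 11 box, 1 leaf. Nearest: P12.

== RESULT ==
12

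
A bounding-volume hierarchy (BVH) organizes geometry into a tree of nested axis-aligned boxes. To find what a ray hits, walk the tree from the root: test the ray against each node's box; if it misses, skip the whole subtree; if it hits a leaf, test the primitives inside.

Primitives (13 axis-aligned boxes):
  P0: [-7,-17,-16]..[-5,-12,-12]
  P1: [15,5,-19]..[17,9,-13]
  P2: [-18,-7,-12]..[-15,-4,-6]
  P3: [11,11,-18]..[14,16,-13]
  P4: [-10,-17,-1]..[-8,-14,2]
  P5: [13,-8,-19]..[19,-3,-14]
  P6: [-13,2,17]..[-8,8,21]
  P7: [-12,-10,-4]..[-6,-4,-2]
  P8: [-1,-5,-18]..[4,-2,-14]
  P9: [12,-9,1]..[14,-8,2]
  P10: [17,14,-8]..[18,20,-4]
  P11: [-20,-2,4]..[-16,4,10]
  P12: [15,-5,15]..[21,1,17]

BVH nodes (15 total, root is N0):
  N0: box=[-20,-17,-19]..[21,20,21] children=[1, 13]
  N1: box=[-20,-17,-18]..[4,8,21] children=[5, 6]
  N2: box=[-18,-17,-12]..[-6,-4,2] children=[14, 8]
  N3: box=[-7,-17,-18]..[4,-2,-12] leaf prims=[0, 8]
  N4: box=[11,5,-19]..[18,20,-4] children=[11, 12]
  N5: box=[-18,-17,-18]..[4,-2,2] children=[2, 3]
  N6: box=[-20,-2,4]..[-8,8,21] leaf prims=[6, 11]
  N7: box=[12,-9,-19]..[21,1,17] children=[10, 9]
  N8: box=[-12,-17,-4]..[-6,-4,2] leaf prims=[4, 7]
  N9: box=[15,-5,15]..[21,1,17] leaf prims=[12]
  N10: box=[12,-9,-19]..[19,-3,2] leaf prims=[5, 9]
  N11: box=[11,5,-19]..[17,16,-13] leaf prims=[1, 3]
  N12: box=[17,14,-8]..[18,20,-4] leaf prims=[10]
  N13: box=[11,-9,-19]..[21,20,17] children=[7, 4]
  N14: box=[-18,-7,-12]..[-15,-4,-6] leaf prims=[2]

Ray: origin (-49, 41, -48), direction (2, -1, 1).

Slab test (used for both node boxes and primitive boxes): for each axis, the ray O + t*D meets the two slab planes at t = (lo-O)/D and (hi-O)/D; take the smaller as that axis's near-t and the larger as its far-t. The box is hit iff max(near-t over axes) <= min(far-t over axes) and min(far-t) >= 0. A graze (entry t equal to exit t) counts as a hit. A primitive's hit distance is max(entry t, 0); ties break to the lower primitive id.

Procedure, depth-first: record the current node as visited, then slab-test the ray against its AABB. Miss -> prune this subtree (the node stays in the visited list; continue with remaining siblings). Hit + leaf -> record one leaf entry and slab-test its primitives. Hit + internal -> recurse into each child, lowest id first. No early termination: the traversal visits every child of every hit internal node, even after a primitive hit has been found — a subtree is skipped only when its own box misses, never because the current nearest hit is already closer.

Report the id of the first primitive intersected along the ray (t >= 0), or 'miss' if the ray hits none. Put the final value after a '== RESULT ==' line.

Trace the traversal:
N0 x:[29/2,35] y:[21,58] z:[29,69] -> hit [29,35], descend [1, 13]
  N1 x:[29/2,53/2] y:[33,58] z:[30,69] -> miss, prune
  N13 x:[30,35] y:[21,50] z:[29,65] -> hit [30,35], descend [4, 7]
    N4 x:[30,67/2] y:[21,36] z:[29,44] -> hit [30,67/2], descend [11, 12]
      N11 x:[30,33] y:[25,36] z:[29,35] -> hit [30,33] leaf, test {P1@t=32, P3@t=30}
      N12 x:[33,67/2] y:[21,27] z:[40,44] -> miss, prune
    N7 x:[61/2,35] y:[40,50] z:[29,65] -> miss, prune

Visited [0, 1, 13, 4, 11, 12, 7]. Tests: 7 box, 1 leaf. Nearest: P3.

== RESULT ==
3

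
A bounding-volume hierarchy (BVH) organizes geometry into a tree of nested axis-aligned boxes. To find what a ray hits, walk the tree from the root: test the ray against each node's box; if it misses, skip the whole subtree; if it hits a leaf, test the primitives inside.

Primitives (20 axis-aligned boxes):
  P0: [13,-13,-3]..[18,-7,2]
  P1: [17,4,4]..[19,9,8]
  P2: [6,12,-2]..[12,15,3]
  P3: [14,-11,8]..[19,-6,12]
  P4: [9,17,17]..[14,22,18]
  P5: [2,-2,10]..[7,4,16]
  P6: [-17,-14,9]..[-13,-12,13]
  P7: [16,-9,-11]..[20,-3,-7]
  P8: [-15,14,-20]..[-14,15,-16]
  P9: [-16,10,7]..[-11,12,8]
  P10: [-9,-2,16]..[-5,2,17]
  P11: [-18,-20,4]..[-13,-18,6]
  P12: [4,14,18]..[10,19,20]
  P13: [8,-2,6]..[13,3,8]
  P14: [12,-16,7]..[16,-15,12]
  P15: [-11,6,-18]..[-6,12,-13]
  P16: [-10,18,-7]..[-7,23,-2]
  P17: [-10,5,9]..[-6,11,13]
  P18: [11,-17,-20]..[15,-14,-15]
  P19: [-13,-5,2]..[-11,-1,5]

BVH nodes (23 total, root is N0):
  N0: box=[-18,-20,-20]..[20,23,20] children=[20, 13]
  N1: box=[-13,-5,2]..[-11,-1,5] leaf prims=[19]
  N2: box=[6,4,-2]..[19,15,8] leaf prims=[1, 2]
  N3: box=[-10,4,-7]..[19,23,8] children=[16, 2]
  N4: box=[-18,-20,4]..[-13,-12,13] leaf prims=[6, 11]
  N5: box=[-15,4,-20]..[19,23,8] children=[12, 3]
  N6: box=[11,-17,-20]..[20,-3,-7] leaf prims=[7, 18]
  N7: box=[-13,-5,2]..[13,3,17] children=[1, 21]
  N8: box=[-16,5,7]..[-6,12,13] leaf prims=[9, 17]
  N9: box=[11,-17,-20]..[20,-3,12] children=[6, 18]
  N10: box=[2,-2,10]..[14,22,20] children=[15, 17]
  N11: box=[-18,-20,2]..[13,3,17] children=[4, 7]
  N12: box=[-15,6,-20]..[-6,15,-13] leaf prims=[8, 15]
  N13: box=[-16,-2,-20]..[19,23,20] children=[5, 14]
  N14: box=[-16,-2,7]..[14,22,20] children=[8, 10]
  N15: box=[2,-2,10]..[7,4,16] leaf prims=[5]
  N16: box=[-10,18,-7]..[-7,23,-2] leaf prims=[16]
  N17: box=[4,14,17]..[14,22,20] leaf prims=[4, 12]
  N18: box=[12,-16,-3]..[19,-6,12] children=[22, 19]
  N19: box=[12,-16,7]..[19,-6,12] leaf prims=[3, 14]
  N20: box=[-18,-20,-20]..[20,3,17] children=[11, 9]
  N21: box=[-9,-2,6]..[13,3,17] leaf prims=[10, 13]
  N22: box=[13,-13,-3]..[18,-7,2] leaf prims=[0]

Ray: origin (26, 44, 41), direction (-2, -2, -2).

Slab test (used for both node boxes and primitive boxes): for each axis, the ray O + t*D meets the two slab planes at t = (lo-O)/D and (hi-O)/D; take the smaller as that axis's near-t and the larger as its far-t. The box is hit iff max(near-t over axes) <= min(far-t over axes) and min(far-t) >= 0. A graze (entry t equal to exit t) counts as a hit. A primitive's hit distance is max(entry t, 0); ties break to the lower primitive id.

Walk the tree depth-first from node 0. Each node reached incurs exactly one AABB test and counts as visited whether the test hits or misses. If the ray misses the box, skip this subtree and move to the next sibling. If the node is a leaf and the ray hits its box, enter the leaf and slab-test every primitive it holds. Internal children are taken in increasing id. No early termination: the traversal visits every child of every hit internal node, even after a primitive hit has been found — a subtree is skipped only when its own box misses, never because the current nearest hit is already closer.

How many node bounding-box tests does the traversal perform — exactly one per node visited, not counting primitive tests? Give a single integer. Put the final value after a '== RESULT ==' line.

Trace the traversal:
N0 x:[3,22] y:[21/2,32] z:[21/2,61/2] -> hit [21/2,22], descend [13, 20]
  N13 x:[7/2,21] y:[21/2,23] z:[21/2,61/2] -> hit [21/2,21], descend [5, 14]
    N5 x:[7/2,41/2] y:[21/2,20] z:[33/2,61/2] -> hit [33/2,20], descend [3, 12]
      N3 x:[7/2,18] y:[21/2,20] z:[33/2,24] -> hit [33/2,18], descend [2, 16]
        N2 x:[7/2,10] y:[29/2,20] z:[33/2,43/2] -> miss, prune
        N16 x:[33/2,18] y:[21/2,13] z:[43/2,24] -> miss, prune
      N12 x:[16,41/2] y:[29/2,19] z:[27,61/2] -> miss, prune
    N14 x:[6,21] y:[11,23] z:[21/2,17] -> hit [11,17], descend [8, 10]
      N8 x:[16,21] y:[16,39/2] z:[14,17] -> hit [16,17] leaf, test {P9(miss), P17(miss)}
      N10 x:[6,12] y:[11,23] z:[21/2,31/2] -> hit [11,12], descend [15, 17]
        N15 x:[19/2,12] y:[20,23] z:[25/2,31/2] -> miss, prune
        N17 x:[6,11] y:[11,15] z:[21/2,12] -> hit [11,11] leaf, test {P4(miss), P12(miss)}
  N20 x:[3,22] y:[41/2,32] z:[12,61/2] -> hit [41/2,22], descend [9, 11]
    N9 x:[3,15/2] y:[47/2,61/2] z:[29/2,61/2] -> miss, prune
    N11 x:[13/2,22] y:[41/2,32] z:[12,39/2] -> miss, prune

Visited [0, 13, 5, 3, 2, 16, 12, 14, 8, 10, 15, 17, 20, 9, 11]. Tests: 15 box, 2 leaf. Nearest: miss.

== RESULT ==
15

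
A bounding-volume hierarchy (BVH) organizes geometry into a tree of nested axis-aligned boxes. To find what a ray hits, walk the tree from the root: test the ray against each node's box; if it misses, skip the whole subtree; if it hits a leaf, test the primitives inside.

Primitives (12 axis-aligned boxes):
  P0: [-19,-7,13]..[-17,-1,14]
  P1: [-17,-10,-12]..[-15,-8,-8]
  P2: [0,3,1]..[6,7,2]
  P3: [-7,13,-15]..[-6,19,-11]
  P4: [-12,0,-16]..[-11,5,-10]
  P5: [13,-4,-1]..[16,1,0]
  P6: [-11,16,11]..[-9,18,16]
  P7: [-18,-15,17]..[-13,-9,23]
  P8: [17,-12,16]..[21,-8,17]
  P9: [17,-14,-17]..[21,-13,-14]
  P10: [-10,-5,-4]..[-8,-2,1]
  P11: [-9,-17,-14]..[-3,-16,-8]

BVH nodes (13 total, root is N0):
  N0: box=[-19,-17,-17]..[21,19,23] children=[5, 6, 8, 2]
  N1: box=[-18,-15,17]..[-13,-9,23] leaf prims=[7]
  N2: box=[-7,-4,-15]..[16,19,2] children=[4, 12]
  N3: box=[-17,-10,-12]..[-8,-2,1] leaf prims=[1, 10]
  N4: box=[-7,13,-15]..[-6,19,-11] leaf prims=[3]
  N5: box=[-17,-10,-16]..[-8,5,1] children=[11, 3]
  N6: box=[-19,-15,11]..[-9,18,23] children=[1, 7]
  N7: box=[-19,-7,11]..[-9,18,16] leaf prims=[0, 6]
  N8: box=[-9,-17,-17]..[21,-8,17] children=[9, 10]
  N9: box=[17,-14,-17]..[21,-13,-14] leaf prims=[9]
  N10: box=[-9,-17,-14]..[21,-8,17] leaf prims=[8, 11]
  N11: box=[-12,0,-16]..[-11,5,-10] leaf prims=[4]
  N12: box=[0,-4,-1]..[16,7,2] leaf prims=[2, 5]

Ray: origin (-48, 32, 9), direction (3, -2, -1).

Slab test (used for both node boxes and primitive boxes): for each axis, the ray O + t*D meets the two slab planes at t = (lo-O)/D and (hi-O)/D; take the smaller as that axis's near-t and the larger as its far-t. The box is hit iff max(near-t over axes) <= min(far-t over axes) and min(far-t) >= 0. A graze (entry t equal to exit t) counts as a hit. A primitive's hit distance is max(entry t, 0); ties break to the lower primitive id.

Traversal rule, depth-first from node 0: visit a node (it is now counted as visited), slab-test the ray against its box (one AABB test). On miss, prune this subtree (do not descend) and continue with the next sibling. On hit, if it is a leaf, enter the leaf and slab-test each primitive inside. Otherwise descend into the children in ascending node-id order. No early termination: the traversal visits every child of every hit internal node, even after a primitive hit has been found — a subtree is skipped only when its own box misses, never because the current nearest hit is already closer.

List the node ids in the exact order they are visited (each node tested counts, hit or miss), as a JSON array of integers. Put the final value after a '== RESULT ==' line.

Trace the traversal:
N0 x:[29/3,23] y:[13/2,49/2] z:[-14,26] -> hit [29/3,23], descend [2, 5, 6, 8]
  N2 x:[41/3,64/3] y:[13/2,18] z:[7,24] -> hit [41/3,18], descend [4, 12]
    N4 x:[41/3,14] y:[13/2,19/2] z:[20,24] -> miss, prune
    N12 x:[16,64/3] y:[25/2,18] z:[7,10] -> miss, prune
  N5 x:[31/3,40/3] y:[27/2,21] z:[8,25] -> miss, prune
  N6 x:[29/3,13] y:[7,47/2] z:[-14,-2] -> miss, prune
  N8 x:[13,23] y:[20,49/2] z:[-8,26] -> hit [20,23], descend [9, 10]
    N9 x:[65/3,23] y:[45/2,23] z:[23,26] -> hit [23,23] leaf, test {P9@t=23}
    N10 x:[13,23] y:[20,49/2] z:[-8,23] -> hit [20,23] leaf, test {P8(miss), P11(miss)}

Visited [0, 2, 4, 12, 5, 6, 8, 9, 10]. Tests: 9 box, 2 leaf. Nearest: P9.

== RESULT ==
[0, 2, 4, 12, 5, 6, 8, 9, 10]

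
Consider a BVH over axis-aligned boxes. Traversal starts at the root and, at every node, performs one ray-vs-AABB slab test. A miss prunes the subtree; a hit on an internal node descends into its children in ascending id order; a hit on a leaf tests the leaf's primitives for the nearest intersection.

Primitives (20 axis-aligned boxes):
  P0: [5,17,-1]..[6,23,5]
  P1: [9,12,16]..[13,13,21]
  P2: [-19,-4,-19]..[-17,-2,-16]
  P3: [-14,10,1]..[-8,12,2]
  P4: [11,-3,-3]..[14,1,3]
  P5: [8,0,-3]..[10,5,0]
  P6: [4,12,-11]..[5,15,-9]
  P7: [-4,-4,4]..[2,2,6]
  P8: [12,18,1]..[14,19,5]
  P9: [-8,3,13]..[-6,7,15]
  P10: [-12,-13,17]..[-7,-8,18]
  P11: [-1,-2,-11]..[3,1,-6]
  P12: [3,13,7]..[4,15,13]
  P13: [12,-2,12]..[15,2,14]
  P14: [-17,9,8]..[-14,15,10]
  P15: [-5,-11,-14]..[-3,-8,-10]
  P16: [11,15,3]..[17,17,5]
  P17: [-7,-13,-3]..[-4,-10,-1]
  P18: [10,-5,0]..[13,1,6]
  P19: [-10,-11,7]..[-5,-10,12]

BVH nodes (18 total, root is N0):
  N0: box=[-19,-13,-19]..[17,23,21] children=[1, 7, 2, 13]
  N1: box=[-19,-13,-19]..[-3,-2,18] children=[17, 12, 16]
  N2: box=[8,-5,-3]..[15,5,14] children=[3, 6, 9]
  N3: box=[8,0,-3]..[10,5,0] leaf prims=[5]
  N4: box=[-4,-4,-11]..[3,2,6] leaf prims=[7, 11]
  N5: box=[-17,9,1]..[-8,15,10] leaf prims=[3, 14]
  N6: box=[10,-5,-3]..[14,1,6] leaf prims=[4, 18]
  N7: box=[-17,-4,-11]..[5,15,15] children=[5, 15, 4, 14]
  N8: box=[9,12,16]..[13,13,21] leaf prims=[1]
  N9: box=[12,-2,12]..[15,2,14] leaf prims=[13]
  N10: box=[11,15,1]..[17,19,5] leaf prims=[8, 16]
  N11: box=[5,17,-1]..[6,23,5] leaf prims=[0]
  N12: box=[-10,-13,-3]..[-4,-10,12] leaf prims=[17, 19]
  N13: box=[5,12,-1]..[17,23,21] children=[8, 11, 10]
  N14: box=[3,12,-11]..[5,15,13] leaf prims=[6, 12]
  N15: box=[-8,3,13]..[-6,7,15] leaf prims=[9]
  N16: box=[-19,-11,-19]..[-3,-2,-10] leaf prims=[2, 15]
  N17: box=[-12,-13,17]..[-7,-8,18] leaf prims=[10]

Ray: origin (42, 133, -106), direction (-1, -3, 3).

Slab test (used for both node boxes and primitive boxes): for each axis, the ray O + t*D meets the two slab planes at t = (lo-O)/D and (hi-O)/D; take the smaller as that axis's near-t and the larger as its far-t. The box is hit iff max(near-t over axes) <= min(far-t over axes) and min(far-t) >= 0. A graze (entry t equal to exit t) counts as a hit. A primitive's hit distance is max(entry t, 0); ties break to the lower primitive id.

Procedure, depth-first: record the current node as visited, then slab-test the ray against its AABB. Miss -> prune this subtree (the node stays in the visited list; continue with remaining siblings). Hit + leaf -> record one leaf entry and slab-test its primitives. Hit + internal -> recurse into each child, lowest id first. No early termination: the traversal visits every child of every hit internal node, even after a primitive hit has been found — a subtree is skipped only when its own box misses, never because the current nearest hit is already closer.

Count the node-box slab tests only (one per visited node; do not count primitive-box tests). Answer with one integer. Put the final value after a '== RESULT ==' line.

Traverse from the root:
N0 x:[25,61] y:[110/3,146/3] z:[29,127/3] -> hit [110/3,127/3], descend [1, 2, 7, 13]
  N1 x:[45,61] y:[45,146/3] z:[29,124/3] -> miss, prune
  N2 x:[27,34] y:[128/3,46] z:[103/3,40] -> miss, prune
  N7 x:[37,59] y:[118/3,137/3] z:[95/3,121/3] -> hit [118/3,121/3], descend [4, 5, 14, 15]
    N4 x:[39,46] y:[131/3,137/3] z:[95/3,112/3] -> miss, prune
    N5 x:[50,59] y:[118/3,124/3] z:[107/3,116/3] -> miss, prune
    N14 x:[37,39] y:[118/3,121/3] z:[95/3,119/3] -> miss, prune
    N15 x:[48,50] y:[42,130/3] z:[119/3,121/3] -> miss, prune
  N13 x:[25,37] y:[110/3,121/3] z:[35,127/3] -> hit [110/3,37], descend [8, 10, 11]
    N8 x:[29,33] y:[40,121/3] z:[122/3,127/3] -> miss, prune
    N10 x:[25,31] y:[38,118/3] z:[107/3,37] -> miss, prune
    N11 x:[36,37] y:[110/3,116/3] z:[35,37] -> hit [110/3,37] leaf, test {P0@t=110/3}

order=[0, 1, 2, 7, 4, 5, 14, 15, 13, 8, 10, 11]  |boxes|=12  |leaves|=1  hit=P0

== RESULT ==
12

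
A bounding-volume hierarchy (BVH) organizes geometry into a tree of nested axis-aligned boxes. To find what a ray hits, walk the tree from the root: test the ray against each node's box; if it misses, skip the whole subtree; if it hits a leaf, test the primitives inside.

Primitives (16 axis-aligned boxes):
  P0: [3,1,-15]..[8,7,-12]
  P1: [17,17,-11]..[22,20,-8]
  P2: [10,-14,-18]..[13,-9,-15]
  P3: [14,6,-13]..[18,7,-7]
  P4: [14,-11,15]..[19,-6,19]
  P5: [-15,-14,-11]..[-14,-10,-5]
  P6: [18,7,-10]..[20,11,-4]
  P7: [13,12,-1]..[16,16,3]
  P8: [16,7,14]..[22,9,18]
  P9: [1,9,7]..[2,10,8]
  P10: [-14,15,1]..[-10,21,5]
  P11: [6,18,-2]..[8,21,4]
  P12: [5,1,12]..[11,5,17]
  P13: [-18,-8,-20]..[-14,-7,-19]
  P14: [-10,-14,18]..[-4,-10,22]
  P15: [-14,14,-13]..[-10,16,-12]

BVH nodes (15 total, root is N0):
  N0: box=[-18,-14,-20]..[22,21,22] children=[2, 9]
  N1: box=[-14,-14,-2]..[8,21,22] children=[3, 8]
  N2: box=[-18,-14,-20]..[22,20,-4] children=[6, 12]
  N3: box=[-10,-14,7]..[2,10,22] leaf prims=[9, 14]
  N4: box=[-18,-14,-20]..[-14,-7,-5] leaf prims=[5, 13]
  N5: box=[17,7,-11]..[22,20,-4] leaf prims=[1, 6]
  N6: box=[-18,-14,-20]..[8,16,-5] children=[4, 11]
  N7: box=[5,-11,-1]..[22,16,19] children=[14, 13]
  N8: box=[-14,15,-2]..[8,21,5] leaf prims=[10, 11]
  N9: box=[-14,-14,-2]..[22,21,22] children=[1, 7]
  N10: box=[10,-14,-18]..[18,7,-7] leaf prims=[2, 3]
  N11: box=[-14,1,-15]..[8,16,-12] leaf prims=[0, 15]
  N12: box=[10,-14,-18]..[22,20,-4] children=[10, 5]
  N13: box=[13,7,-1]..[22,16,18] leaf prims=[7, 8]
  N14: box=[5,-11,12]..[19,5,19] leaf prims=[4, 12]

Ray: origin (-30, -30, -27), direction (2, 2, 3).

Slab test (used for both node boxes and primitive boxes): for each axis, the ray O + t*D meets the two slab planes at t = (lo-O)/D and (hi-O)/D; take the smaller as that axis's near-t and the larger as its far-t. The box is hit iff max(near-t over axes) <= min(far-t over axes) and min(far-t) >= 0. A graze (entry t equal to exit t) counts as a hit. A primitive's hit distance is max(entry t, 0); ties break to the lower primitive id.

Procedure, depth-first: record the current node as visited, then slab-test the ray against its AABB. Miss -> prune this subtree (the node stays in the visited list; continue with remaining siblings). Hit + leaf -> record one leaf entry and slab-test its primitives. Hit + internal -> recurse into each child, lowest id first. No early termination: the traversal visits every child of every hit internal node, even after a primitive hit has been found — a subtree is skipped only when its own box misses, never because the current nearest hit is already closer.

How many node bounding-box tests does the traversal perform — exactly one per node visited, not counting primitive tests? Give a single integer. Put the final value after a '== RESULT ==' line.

Traverse from the root:
N0 x:[6,26] y:[8,51/2] z:[7/3,49/3] -> hit [8,49/3], descend [2, 9]
  N2 x:[6,26] y:[8,25] z:[7/3,23/3] -> miss, prune
  N9 x:[8,26] y:[8,51/2] z:[25/3,49/3] -> hit [25/3,49/3], descend [1, 7]
    N1 x:[8,19] y:[8,51/2] z:[25/3,49/3] -> hit [25/3,49/3], descend [3, 8]
      N3 x:[10,16] y:[8,20] z:[34/3,49/3] -> hit [34/3,16] leaf, test {P9(miss), P14(miss)}
      N8 x:[8,19] y:[45/2,51/2] z:[25/3,32/3] -> miss, prune
    N7 x:[35/2,26] y:[19/2,23] z:[26/3,46/3] -> miss, prune

order=[0, 2, 9, 1, 3, 8, 7]  |boxes|=7  |leaves|=1  hit=miss

== RESULT ==
7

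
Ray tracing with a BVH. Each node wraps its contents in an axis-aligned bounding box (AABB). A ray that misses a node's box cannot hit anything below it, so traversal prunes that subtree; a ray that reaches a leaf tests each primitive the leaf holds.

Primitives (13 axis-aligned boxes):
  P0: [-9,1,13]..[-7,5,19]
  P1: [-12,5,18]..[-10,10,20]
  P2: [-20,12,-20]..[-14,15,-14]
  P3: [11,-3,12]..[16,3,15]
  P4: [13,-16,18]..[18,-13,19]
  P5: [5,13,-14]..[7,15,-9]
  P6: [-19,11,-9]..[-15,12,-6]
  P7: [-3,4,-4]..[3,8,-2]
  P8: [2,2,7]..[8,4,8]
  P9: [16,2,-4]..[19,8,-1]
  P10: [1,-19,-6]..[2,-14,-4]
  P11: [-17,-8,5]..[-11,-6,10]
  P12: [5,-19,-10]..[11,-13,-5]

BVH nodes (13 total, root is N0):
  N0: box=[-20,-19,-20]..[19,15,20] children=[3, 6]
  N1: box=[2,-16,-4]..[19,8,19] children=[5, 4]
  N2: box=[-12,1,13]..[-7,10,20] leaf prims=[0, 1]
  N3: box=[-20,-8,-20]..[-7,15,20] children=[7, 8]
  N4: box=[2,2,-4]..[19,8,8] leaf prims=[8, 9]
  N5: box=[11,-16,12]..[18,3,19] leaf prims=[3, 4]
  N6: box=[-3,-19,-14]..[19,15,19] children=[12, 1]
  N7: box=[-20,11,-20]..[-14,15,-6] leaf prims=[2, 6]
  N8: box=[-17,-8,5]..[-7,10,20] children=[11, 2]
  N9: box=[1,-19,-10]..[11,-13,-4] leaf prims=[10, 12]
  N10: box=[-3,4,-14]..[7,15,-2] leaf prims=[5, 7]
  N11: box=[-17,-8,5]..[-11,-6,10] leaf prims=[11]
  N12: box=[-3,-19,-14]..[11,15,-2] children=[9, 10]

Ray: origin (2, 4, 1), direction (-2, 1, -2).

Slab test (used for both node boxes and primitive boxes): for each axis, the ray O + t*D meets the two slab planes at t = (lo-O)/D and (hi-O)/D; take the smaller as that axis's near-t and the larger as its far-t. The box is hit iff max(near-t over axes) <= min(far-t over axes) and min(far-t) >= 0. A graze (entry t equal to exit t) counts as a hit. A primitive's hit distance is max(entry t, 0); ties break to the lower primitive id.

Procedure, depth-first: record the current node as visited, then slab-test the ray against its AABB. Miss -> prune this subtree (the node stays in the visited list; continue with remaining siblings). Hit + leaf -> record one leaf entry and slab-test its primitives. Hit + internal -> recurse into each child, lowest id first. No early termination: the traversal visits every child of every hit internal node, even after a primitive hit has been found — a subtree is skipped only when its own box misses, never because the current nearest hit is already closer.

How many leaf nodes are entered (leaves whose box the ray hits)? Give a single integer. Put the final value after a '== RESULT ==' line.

Walk:
N0 x:[-17/2,11] y:[-23,11] z:[-19/2,21/2] -> hit [-17/2,21/2], descend [3, 6]
  N3 x:[9/2,11] y:[-12,11] z:[-19/2,21/2] -> hit [9/2,21/2], descend [7, 8]
    N7 x:[8,11] y:[7,11] z:[7/2,21/2] -> hit [8,21/2] leaf, test {P2@t=8, P6(miss)}
    N8 x:[9/2,19/2] y:[-12,6] z:[-19/2,-2] -> miss, prune
  N6 x:[-17/2,5/2] y:[-23,11] z:[-9,15/2] -> hit [-17/2,5/2], descend [1, 12]
    N1 x:[-17/2,0] y:[-20,4] z:[-9,5/2] -> hit [-17/2,0], descend [4, 5]
      N4 x:[-17/2,0] y:[-2,4] z:[-7/2,5/2] -> hit [-2,0] leaf, test {P8(miss), P9(miss)}
      N5 x:[-8,-9/2] y:[-20,-1] z:[-9,-11/2] -> miss, prune
    N12 x:[-9/2,5/2] y:[-23,11] z:[3/2,15/2] -> hit [3/2,5/2], descend [9, 10]
      N9 x:[-9/2,1/2] y:[-23,-17] z:[5/2,11/2] -> miss, prune
      N10 x:[-5/2,5/2] y:[0,11] z:[3/2,15/2] -> hit [3/2,5/2] leaf, test {P5(miss), P7@t=3/2}

Visited [0, 3, 7, 8, 6, 1, 4, 5, 12, 9, 10]. Tests: 11 box, 3 leaf. Nearest: P7.

== RESULT ==
3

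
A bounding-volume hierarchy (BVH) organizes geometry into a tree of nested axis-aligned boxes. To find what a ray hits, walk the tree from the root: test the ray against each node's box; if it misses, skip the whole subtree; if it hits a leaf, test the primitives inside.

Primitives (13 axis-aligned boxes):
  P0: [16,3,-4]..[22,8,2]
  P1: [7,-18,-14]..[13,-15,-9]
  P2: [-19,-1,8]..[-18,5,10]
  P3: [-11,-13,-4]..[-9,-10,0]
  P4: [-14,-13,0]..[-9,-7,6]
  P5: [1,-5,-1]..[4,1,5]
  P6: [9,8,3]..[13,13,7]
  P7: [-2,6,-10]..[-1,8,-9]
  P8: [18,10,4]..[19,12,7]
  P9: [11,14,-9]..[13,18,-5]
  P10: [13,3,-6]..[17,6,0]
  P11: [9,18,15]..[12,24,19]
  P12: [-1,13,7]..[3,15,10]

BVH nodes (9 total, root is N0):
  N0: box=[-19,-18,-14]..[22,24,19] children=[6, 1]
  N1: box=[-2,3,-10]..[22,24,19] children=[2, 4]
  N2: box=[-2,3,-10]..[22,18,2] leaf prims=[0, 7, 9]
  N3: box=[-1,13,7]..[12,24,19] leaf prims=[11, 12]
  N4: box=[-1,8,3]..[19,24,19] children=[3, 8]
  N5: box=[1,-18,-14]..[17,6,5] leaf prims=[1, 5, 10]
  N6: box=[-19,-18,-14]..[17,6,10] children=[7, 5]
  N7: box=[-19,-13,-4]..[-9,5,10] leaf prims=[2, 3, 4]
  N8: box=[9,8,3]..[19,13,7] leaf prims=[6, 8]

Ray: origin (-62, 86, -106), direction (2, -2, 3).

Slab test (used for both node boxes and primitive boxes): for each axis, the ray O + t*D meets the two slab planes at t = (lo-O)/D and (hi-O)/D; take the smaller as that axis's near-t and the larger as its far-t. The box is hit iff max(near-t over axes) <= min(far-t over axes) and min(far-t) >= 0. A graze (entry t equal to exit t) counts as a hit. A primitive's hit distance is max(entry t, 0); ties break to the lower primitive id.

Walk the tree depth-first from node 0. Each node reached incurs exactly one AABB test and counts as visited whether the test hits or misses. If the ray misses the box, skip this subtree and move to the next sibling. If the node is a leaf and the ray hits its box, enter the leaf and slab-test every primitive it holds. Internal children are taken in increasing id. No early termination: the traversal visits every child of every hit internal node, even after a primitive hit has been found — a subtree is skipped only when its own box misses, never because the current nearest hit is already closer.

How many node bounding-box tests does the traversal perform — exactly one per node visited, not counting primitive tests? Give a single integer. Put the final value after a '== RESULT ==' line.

Walk:
N0 x:[43/2,42] y:[31,52] z:[92/3,125/3] -> hit [31,125/3], descend [1, 6]
  N1 x:[30,42] y:[31,83/2] z:[32,125/3] -> hit [32,83/2], descend [2, 4]
    N2 x:[30,42] y:[34,83/2] z:[32,36] -> hit [34,36] leaf, test {P0(miss), P7(miss), P9(miss)}
    N4 x:[61/2,81/2] y:[31,39] z:[109/3,125/3] -> hit [109/3,39], descend [3, 8]
      N3 x:[61/2,37] y:[31,73/2] z:[113/3,125/3] -> miss, prune
      N8 x:[71/2,81/2] y:[73/2,39] z:[109/3,113/3] -> hit [73/2,113/3] leaf, test {P6@t=73/2, P8(miss)}
  N6 x:[43/2,79/2] y:[40,52] z:[92/3,116/3] -> miss, prune

7 AABB tests over nodes [0, 1, 2, 4, 3, 8, 6]; 2 leaves entered; closest P6.

== RESULT ==
7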